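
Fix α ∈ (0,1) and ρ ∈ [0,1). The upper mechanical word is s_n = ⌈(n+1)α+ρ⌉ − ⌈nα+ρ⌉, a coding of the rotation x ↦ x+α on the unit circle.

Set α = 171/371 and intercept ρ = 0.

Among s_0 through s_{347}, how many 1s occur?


#1s = Σ_{n=0}^{347} s_n = Σ_{n=0}^{347} (⌈(n+1)α+ρ⌉ − ⌈nα+ρ⌉)
the sum telescopes: every ⌈nα+ρ⌉ with 0 < n < 348 appears once with + and once with −, leaving ⌈348α+ρ⌉ − ⌈0·α+ρ⌉
348α + ρ = (348·171) / 371 = 59508/371
ρ = 0/371
⌈59508/371⌉ = 161,  ⌈0/371⌉ = 0
#1s = 161 − 0 = 161

161


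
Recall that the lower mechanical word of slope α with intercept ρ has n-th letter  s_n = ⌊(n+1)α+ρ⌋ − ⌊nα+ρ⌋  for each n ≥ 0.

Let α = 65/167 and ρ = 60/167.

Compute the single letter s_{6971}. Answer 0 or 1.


(n+1)α + ρ = (6972·65 + 60) / 167 = 453240/167
nα + ρ     = (6971·65 + 60) / 167 = 453175/167
⌊453240/167⌋ = 2714,  ⌊453175/167⌋ = 2713
s_{6971} = 2714 − 2713 = 1

1


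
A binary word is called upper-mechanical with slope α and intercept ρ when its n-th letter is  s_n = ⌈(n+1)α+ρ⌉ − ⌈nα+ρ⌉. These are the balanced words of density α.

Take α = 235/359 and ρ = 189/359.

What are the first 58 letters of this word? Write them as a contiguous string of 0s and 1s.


1011011011011010110110110110110110110110110101101101101101

n=0: ⌈(1·235+189)/359⌉ − ⌈(0·235+189)/359⌉ = ⌈424/359⌉ − ⌈189/359⌉ = 2 − 1 = 1
n=1: ⌈(2·235+189)/359⌉ − ⌈(1·235+189)/359⌉ = ⌈659/359⌉ − ⌈424/359⌉ = 2 − 2 = 0
n=2: ⌈(3·235+189)/359⌉ − ⌈(2·235+189)/359⌉ = ⌈894/359⌉ − ⌈659/359⌉ = 3 − 2 = 1
n=3: ⌈(4·235+189)/359⌉ − ⌈(3·235+189)/359⌉ = ⌈1129/359⌉ − ⌈894/359⌉ = 4 − 3 = 1
n=4: ⌈(5·235+189)/359⌉ − ⌈(4·235+189)/359⌉ = ⌈1364/359⌉ − ⌈1129/359⌉ = 4 − 4 = 0
n=5: ⌈(6·235+189)/359⌉ − ⌈(5·235+189)/359⌉ = ⌈1599/359⌉ − ⌈1364/359⌉ = 5 − 4 = 1
n=6: ⌈(7·235+189)/359⌉ − ⌈(6·235+189)/359⌉ = ⌈1834/359⌉ − ⌈1599/359⌉ = 6 − 5 = 1
n=7: ⌈(8·235+189)/359⌉ − ⌈(7·235+189)/359⌉ = ⌈2069/359⌉ − ⌈1834/359⌉ = 6 − 6 = 0
n=8: ⌈(9·235+189)/359⌉ − ⌈(8·235+189)/359⌉ = ⌈2304/359⌉ − ⌈2069/359⌉ = 7 − 6 = 1
n=9: ⌈(10·235+189)/359⌉ − ⌈(9·235+189)/359⌉ = ⌈2539/359⌉ − ⌈2304/359⌉ = 8 − 7 = 1
n=10: ⌈(11·235+189)/359⌉ − ⌈(10·235+189)/359⌉ = ⌈2774/359⌉ − ⌈2539/359⌉ = 8 − 8 = 0
n=11: ⌈(12·235+189)/359⌉ − ⌈(11·235+189)/359⌉ = ⌈3009/359⌉ − ⌈2774/359⌉ = 9 − 8 = 1
n=12: ⌈(13·235+189)/359⌉ − ⌈(12·235+189)/359⌉ = ⌈3244/359⌉ − ⌈3009/359⌉ = 10 − 9 = 1
n=13: ⌈(14·235+189)/359⌉ − ⌈(13·235+189)/359⌉ = ⌈3479/359⌉ − ⌈3244/359⌉ = 10 − 10 = 0
n=14: ⌈(15·235+189)/359⌉ − ⌈(14·235+189)/359⌉ = ⌈3714/359⌉ − ⌈3479/359⌉ = 11 − 10 = 1
n=15: ⌈(16·235+189)/359⌉ − ⌈(15·235+189)/359⌉ = ⌈3949/359⌉ − ⌈3714/359⌉ = 11 − 11 = 0
n=16: ⌈(17·235+189)/359⌉ − ⌈(16·235+189)/359⌉ = ⌈4184/359⌉ − ⌈3949/359⌉ = 12 − 11 = 1
n=17: ⌈(18·235+189)/359⌉ − ⌈(17·235+189)/359⌉ = ⌈4419/359⌉ − ⌈4184/359⌉ = 13 − 12 = 1
n=18: ⌈(19·235+189)/359⌉ − ⌈(18·235+189)/359⌉ = ⌈4654/359⌉ − ⌈4419/359⌉ = 13 − 13 = 0
n=19: ⌈(20·235+189)/359⌉ − ⌈(19·235+189)/359⌉ = ⌈4889/359⌉ − ⌈4654/359⌉ = 14 − 13 = 1
n=20: ⌈(21·235+189)/359⌉ − ⌈(20·235+189)/359⌉ = ⌈5124/359⌉ − ⌈4889/359⌉ = 15 − 14 = 1
n=21: ⌈(22·235+189)/359⌉ − ⌈(21·235+189)/359⌉ = ⌈5359/359⌉ − ⌈5124/359⌉ = 15 − 15 = 0
n=22: ⌈(23·235+189)/359⌉ − ⌈(22·235+189)/359⌉ = ⌈5594/359⌉ − ⌈5359/359⌉ = 16 − 15 = 1
n=23: ⌈(24·235+189)/359⌉ − ⌈(23·235+189)/359⌉ = ⌈5829/359⌉ − ⌈5594/359⌉ = 17 − 16 = 1
n=24: ⌈(25·235+189)/359⌉ − ⌈(24·235+189)/359⌉ = ⌈6064/359⌉ − ⌈5829/359⌉ = 17 − 17 = 0
n=25: ⌈(26·235+189)/359⌉ − ⌈(25·235+189)/359⌉ = ⌈6299/359⌉ − ⌈6064/359⌉ = 18 − 17 = 1
n=26: ⌈(27·235+189)/359⌉ − ⌈(26·235+189)/359⌉ = ⌈6534/359⌉ − ⌈6299/359⌉ = 19 − 18 = 1
n=27: ⌈(28·235+189)/359⌉ − ⌈(27·235+189)/359⌉ = ⌈6769/359⌉ − ⌈6534/359⌉ = 19 − 19 = 0
n=28: ⌈(29·235+189)/359⌉ − ⌈(28·235+189)/359⌉ = ⌈7004/359⌉ − ⌈6769/359⌉ = 20 − 19 = 1
n=29: ⌈(30·235+189)/359⌉ − ⌈(29·235+189)/359⌉ = ⌈7239/359⌉ − ⌈7004/359⌉ = 21 − 20 = 1
n=30: ⌈(31·235+189)/359⌉ − ⌈(30·235+189)/359⌉ = ⌈7474/359⌉ − ⌈7239/359⌉ = 21 − 21 = 0
n=31: ⌈(32·235+189)/359⌉ − ⌈(31·235+189)/359⌉ = ⌈7709/359⌉ − ⌈7474/359⌉ = 22 − 21 = 1
n=32: ⌈(33·235+189)/359⌉ − ⌈(32·235+189)/359⌉ = ⌈7944/359⌉ − ⌈7709/359⌉ = 23 − 22 = 1
n=33: ⌈(34·235+189)/359⌉ − ⌈(33·235+189)/359⌉ = ⌈8179/359⌉ − ⌈7944/359⌉ = 23 − 23 = 0
n=34: ⌈(35·235+189)/359⌉ − ⌈(34·235+189)/359⌉ = ⌈8414/359⌉ − ⌈8179/359⌉ = 24 − 23 = 1
n=35: ⌈(36·235+189)/359⌉ − ⌈(35·235+189)/359⌉ = ⌈8649/359⌉ − ⌈8414/359⌉ = 25 − 24 = 1
n=36: ⌈(37·235+189)/359⌉ − ⌈(36·235+189)/359⌉ = ⌈8884/359⌉ − ⌈8649/359⌉ = 25 − 25 = 0
n=37: ⌈(38·235+189)/359⌉ − ⌈(37·235+189)/359⌉ = ⌈9119/359⌉ − ⌈8884/359⌉ = 26 − 25 = 1
n=38: ⌈(39·235+189)/359⌉ − ⌈(38·235+189)/359⌉ = ⌈9354/359⌉ − ⌈9119/359⌉ = 27 − 26 = 1
n=39: ⌈(40·235+189)/359⌉ − ⌈(39·235+189)/359⌉ = ⌈9589/359⌉ − ⌈9354/359⌉ = 27 − 27 = 0
n=40: ⌈(41·235+189)/359⌉ − ⌈(40·235+189)/359⌉ = ⌈9824/359⌉ − ⌈9589/359⌉ = 28 − 27 = 1
n=41: ⌈(42·235+189)/359⌉ − ⌈(41·235+189)/359⌉ = ⌈10059/359⌉ − ⌈9824/359⌉ = 29 − 28 = 1
n=42: ⌈(43·235+189)/359⌉ − ⌈(42·235+189)/359⌉ = ⌈10294/359⌉ − ⌈10059/359⌉ = 29 − 29 = 0
n=43: ⌈(44·235+189)/359⌉ − ⌈(43·235+189)/359⌉ = ⌈10529/359⌉ − ⌈10294/359⌉ = 30 − 29 = 1
n=44: ⌈(45·235+189)/359⌉ − ⌈(44·235+189)/359⌉ = ⌈10764/359⌉ − ⌈10529/359⌉ = 30 − 30 = 0
n=45: ⌈(46·235+189)/359⌉ − ⌈(45·235+189)/359⌉ = ⌈10999/359⌉ − ⌈10764/359⌉ = 31 − 30 = 1
n=46: ⌈(47·235+189)/359⌉ − ⌈(46·235+189)/359⌉ = ⌈11234/359⌉ − ⌈10999/359⌉ = 32 − 31 = 1
n=47: ⌈(48·235+189)/359⌉ − ⌈(47·235+189)/359⌉ = ⌈11469/359⌉ − ⌈11234/359⌉ = 32 − 32 = 0
n=48: ⌈(49·235+189)/359⌉ − ⌈(48·235+189)/359⌉ = ⌈11704/359⌉ − ⌈11469/359⌉ = 33 − 32 = 1
n=49: ⌈(50·235+189)/359⌉ − ⌈(49·235+189)/359⌉ = ⌈11939/359⌉ − ⌈11704/359⌉ = 34 − 33 = 1
n=50: ⌈(51·235+189)/359⌉ − ⌈(50·235+189)/359⌉ = ⌈12174/359⌉ − ⌈11939/359⌉ = 34 − 34 = 0
n=51: ⌈(52·235+189)/359⌉ − ⌈(51·235+189)/359⌉ = ⌈12409/359⌉ − ⌈12174/359⌉ = 35 − 34 = 1
n=52: ⌈(53·235+189)/359⌉ − ⌈(52·235+189)/359⌉ = ⌈12644/359⌉ − ⌈12409/359⌉ = 36 − 35 = 1
n=53: ⌈(54·235+189)/359⌉ − ⌈(53·235+189)/359⌉ = ⌈12879/359⌉ − ⌈12644/359⌉ = 36 − 36 = 0
n=54: ⌈(55·235+189)/359⌉ − ⌈(54·235+189)/359⌉ = ⌈13114/359⌉ − ⌈12879/359⌉ = 37 − 36 = 1
n=55: ⌈(56·235+189)/359⌉ − ⌈(55·235+189)/359⌉ = ⌈13349/359⌉ − ⌈13114/359⌉ = 38 − 37 = 1
n=56: ⌈(57·235+189)/359⌉ − ⌈(56·235+189)/359⌉ = ⌈13584/359⌉ − ⌈13349/359⌉ = 38 − 38 = 0
n=57: ⌈(58·235+189)/359⌉ − ⌈(57·235+189)/359⌉ = ⌈13819/359⌉ − ⌈13584/359⌉ = 39 − 38 = 1


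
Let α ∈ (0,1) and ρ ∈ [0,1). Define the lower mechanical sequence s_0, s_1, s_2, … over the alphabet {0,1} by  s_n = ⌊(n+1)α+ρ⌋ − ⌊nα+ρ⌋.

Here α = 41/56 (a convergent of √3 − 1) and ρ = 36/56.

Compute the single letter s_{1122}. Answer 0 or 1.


(n+1)α + ρ = (1123·41 + 36) / 56 = 46079/56
nα + ρ     = (1122·41 + 36) / 56 = 46038/56
⌊46079/56⌋ = 822,  ⌊46038/56⌋ = 822
s_{1122} = 822 − 822 = 0

0


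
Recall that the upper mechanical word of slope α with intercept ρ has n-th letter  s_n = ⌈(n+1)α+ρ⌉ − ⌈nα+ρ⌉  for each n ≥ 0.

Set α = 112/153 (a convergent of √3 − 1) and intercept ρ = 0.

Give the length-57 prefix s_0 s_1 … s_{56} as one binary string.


111011101110110111011101110110111011101110110111011101101

n=0: ⌈(1·112)/153⌉ − ⌈(0·112)/153⌉ = ⌈112/153⌉ − ⌈0/153⌉ = 1 − 0 = 1
n=1: ⌈(2·112)/153⌉ − ⌈(1·112)/153⌉ = ⌈224/153⌉ − ⌈112/153⌉ = 2 − 1 = 1
n=2: ⌈(3·112)/153⌉ − ⌈(2·112)/153⌉ = ⌈336/153⌉ − ⌈224/153⌉ = 3 − 2 = 1
n=3: ⌈(4·112)/153⌉ − ⌈(3·112)/153⌉ = ⌈448/153⌉ − ⌈336/153⌉ = 3 − 3 = 0
n=4: ⌈(5·112)/153⌉ − ⌈(4·112)/153⌉ = ⌈560/153⌉ − ⌈448/153⌉ = 4 − 3 = 1
n=5: ⌈(6·112)/153⌉ − ⌈(5·112)/153⌉ = ⌈672/153⌉ − ⌈560/153⌉ = 5 − 4 = 1
n=6: ⌈(7·112)/153⌉ − ⌈(6·112)/153⌉ = ⌈784/153⌉ − ⌈672/153⌉ = 6 − 5 = 1
n=7: ⌈(8·112)/153⌉ − ⌈(7·112)/153⌉ = ⌈896/153⌉ − ⌈784/153⌉ = 6 − 6 = 0
n=8: ⌈(9·112)/153⌉ − ⌈(8·112)/153⌉ = ⌈1008/153⌉ − ⌈896/153⌉ = 7 − 6 = 1
n=9: ⌈(10·112)/153⌉ − ⌈(9·112)/153⌉ = ⌈1120/153⌉ − ⌈1008/153⌉ = 8 − 7 = 1
n=10: ⌈(11·112)/153⌉ − ⌈(10·112)/153⌉ = ⌈1232/153⌉ − ⌈1120/153⌉ = 9 − 8 = 1
n=11: ⌈(12·112)/153⌉ − ⌈(11·112)/153⌉ = ⌈1344/153⌉ − ⌈1232/153⌉ = 9 − 9 = 0
n=12: ⌈(13·112)/153⌉ − ⌈(12·112)/153⌉ = ⌈1456/153⌉ − ⌈1344/153⌉ = 10 − 9 = 1
n=13: ⌈(14·112)/153⌉ − ⌈(13·112)/153⌉ = ⌈1568/153⌉ − ⌈1456/153⌉ = 11 − 10 = 1
n=14: ⌈(15·112)/153⌉ − ⌈(14·112)/153⌉ = ⌈1680/153⌉ − ⌈1568/153⌉ = 11 − 11 = 0
n=15: ⌈(16·112)/153⌉ − ⌈(15·112)/153⌉ = ⌈1792/153⌉ − ⌈1680/153⌉ = 12 − 11 = 1
n=16: ⌈(17·112)/153⌉ − ⌈(16·112)/153⌉ = ⌈1904/153⌉ − ⌈1792/153⌉ = 13 − 12 = 1
n=17: ⌈(18·112)/153⌉ − ⌈(17·112)/153⌉ = ⌈2016/153⌉ − ⌈1904/153⌉ = 14 − 13 = 1
n=18: ⌈(19·112)/153⌉ − ⌈(18·112)/153⌉ = ⌈2128/153⌉ − ⌈2016/153⌉ = 14 − 14 = 0
n=19: ⌈(20·112)/153⌉ − ⌈(19·112)/153⌉ = ⌈2240/153⌉ − ⌈2128/153⌉ = 15 − 14 = 1
n=20: ⌈(21·112)/153⌉ − ⌈(20·112)/153⌉ = ⌈2352/153⌉ − ⌈2240/153⌉ = 16 − 15 = 1
n=21: ⌈(22·112)/153⌉ − ⌈(21·112)/153⌉ = ⌈2464/153⌉ − ⌈2352/153⌉ = 17 − 16 = 1
n=22: ⌈(23·112)/153⌉ − ⌈(22·112)/153⌉ = ⌈2576/153⌉ − ⌈2464/153⌉ = 17 − 17 = 0
n=23: ⌈(24·112)/153⌉ − ⌈(23·112)/153⌉ = ⌈2688/153⌉ − ⌈2576/153⌉ = 18 − 17 = 1
n=24: ⌈(25·112)/153⌉ − ⌈(24·112)/153⌉ = ⌈2800/153⌉ − ⌈2688/153⌉ = 19 − 18 = 1
n=25: ⌈(26·112)/153⌉ − ⌈(25·112)/153⌉ = ⌈2912/153⌉ − ⌈2800/153⌉ = 20 − 19 = 1
n=26: ⌈(27·112)/153⌉ − ⌈(26·112)/153⌉ = ⌈3024/153⌉ − ⌈2912/153⌉ = 20 − 20 = 0
n=27: ⌈(28·112)/153⌉ − ⌈(27·112)/153⌉ = ⌈3136/153⌉ − ⌈3024/153⌉ = 21 − 20 = 1
n=28: ⌈(29·112)/153⌉ − ⌈(28·112)/153⌉ = ⌈3248/153⌉ − ⌈3136/153⌉ = 22 − 21 = 1
n=29: ⌈(30·112)/153⌉ − ⌈(29·112)/153⌉ = ⌈3360/153⌉ − ⌈3248/153⌉ = 22 − 22 = 0
n=30: ⌈(31·112)/153⌉ − ⌈(30·112)/153⌉ = ⌈3472/153⌉ − ⌈3360/153⌉ = 23 − 22 = 1
n=31: ⌈(32·112)/153⌉ − ⌈(31·112)/153⌉ = ⌈3584/153⌉ − ⌈3472/153⌉ = 24 − 23 = 1
n=32: ⌈(33·112)/153⌉ − ⌈(32·112)/153⌉ = ⌈3696/153⌉ − ⌈3584/153⌉ = 25 − 24 = 1
n=33: ⌈(34·112)/153⌉ − ⌈(33·112)/153⌉ = ⌈3808/153⌉ − ⌈3696/153⌉ = 25 − 25 = 0
n=34: ⌈(35·112)/153⌉ − ⌈(34·112)/153⌉ = ⌈3920/153⌉ − ⌈3808/153⌉ = 26 − 25 = 1
n=35: ⌈(36·112)/153⌉ − ⌈(35·112)/153⌉ = ⌈4032/153⌉ − ⌈3920/153⌉ = 27 − 26 = 1
n=36: ⌈(37·112)/153⌉ − ⌈(36·112)/153⌉ = ⌈4144/153⌉ − ⌈4032/153⌉ = 28 − 27 = 1
n=37: ⌈(38·112)/153⌉ − ⌈(37·112)/153⌉ = ⌈4256/153⌉ − ⌈4144/153⌉ = 28 − 28 = 0
n=38: ⌈(39·112)/153⌉ − ⌈(38·112)/153⌉ = ⌈4368/153⌉ − ⌈4256/153⌉ = 29 − 28 = 1
n=39: ⌈(40·112)/153⌉ − ⌈(39·112)/153⌉ = ⌈4480/153⌉ − ⌈4368/153⌉ = 30 − 29 = 1
n=40: ⌈(41·112)/153⌉ − ⌈(40·112)/153⌉ = ⌈4592/153⌉ − ⌈4480/153⌉ = 31 − 30 = 1
n=41: ⌈(42·112)/153⌉ − ⌈(41·112)/153⌉ = ⌈4704/153⌉ − ⌈4592/153⌉ = 31 − 31 = 0
n=42: ⌈(43·112)/153⌉ − ⌈(42·112)/153⌉ = ⌈4816/153⌉ − ⌈4704/153⌉ = 32 − 31 = 1
n=43: ⌈(44·112)/153⌉ − ⌈(43·112)/153⌉ = ⌈4928/153⌉ − ⌈4816/153⌉ = 33 − 32 = 1
n=44: ⌈(45·112)/153⌉ − ⌈(44·112)/153⌉ = ⌈5040/153⌉ − ⌈4928/153⌉ = 33 − 33 = 0
n=45: ⌈(46·112)/153⌉ − ⌈(45·112)/153⌉ = ⌈5152/153⌉ − ⌈5040/153⌉ = 34 − 33 = 1
n=46: ⌈(47·112)/153⌉ − ⌈(46·112)/153⌉ = ⌈5264/153⌉ − ⌈5152/153⌉ = 35 − 34 = 1
n=47: ⌈(48·112)/153⌉ − ⌈(47·112)/153⌉ = ⌈5376/153⌉ − ⌈5264/153⌉ = 36 − 35 = 1
n=48: ⌈(49·112)/153⌉ − ⌈(48·112)/153⌉ = ⌈5488/153⌉ − ⌈5376/153⌉ = 36 − 36 = 0
n=49: ⌈(50·112)/153⌉ − ⌈(49·112)/153⌉ = ⌈5600/153⌉ − ⌈5488/153⌉ = 37 − 36 = 1
n=50: ⌈(51·112)/153⌉ − ⌈(50·112)/153⌉ = ⌈5712/153⌉ − ⌈5600/153⌉ = 38 − 37 = 1
n=51: ⌈(52·112)/153⌉ − ⌈(51·112)/153⌉ = ⌈5824/153⌉ − ⌈5712/153⌉ = 39 − 38 = 1
n=52: ⌈(53·112)/153⌉ − ⌈(52·112)/153⌉ = ⌈5936/153⌉ − ⌈5824/153⌉ = 39 − 39 = 0
n=53: ⌈(54·112)/153⌉ − ⌈(53·112)/153⌉ = ⌈6048/153⌉ − ⌈5936/153⌉ = 40 − 39 = 1
n=54: ⌈(55·112)/153⌉ − ⌈(54·112)/153⌉ = ⌈6160/153⌉ − ⌈6048/153⌉ = 41 − 40 = 1
n=55: ⌈(56·112)/153⌉ − ⌈(55·112)/153⌉ = ⌈6272/153⌉ − ⌈6160/153⌉ = 41 − 41 = 0
n=56: ⌈(57·112)/153⌉ − ⌈(56·112)/153⌉ = ⌈6384/153⌉ − ⌈6272/153⌉ = 42 − 41 = 1


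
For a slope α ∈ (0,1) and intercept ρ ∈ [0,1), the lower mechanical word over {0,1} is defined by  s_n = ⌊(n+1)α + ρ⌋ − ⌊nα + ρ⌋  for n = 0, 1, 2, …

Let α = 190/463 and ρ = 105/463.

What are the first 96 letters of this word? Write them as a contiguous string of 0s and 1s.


010010100101001010100101001010010101001010010100101001010100101001010010101001010010100101001010

n=0: ⌊(1·190+105)/463⌋ − ⌊(0·190+105)/463⌋ = ⌊295/463⌋ − ⌊105/463⌋ = 0 − 0 = 0
n=1: ⌊(2·190+105)/463⌋ − ⌊(1·190+105)/463⌋ = ⌊485/463⌋ − ⌊295/463⌋ = 1 − 0 = 1
n=2: ⌊(3·190+105)/463⌋ − ⌊(2·190+105)/463⌋ = ⌊675/463⌋ − ⌊485/463⌋ = 1 − 1 = 0
n=3: ⌊(4·190+105)/463⌋ − ⌊(3·190+105)/463⌋ = ⌊865/463⌋ − ⌊675/463⌋ = 1 − 1 = 0
n=4: ⌊(5·190+105)/463⌋ − ⌊(4·190+105)/463⌋ = ⌊1055/463⌋ − ⌊865/463⌋ = 2 − 1 = 1
n=5: ⌊(6·190+105)/463⌋ − ⌊(5·190+105)/463⌋ = ⌊1245/463⌋ − ⌊1055/463⌋ = 2 − 2 = 0
n=6: ⌊(7·190+105)/463⌋ − ⌊(6·190+105)/463⌋ = ⌊1435/463⌋ − ⌊1245/463⌋ = 3 − 2 = 1
n=7: ⌊(8·190+105)/463⌋ − ⌊(7·190+105)/463⌋ = ⌊1625/463⌋ − ⌊1435/463⌋ = 3 − 3 = 0
n=8: ⌊(9·190+105)/463⌋ − ⌊(8·190+105)/463⌋ = ⌊1815/463⌋ − ⌊1625/463⌋ = 3 − 3 = 0
n=9: ⌊(10·190+105)/463⌋ − ⌊(9·190+105)/463⌋ = ⌊2005/463⌋ − ⌊1815/463⌋ = 4 − 3 = 1
n=10: ⌊(11·190+105)/463⌋ − ⌊(10·190+105)/463⌋ = ⌊2195/463⌋ − ⌊2005/463⌋ = 4 − 4 = 0
n=11: ⌊(12·190+105)/463⌋ − ⌊(11·190+105)/463⌋ = ⌊2385/463⌋ − ⌊2195/463⌋ = 5 − 4 = 1
n=12: ⌊(13·190+105)/463⌋ − ⌊(12·190+105)/463⌋ = ⌊2575/463⌋ − ⌊2385/463⌋ = 5 − 5 = 0
n=13: ⌊(14·190+105)/463⌋ − ⌊(13·190+105)/463⌋ = ⌊2765/463⌋ − ⌊2575/463⌋ = 5 − 5 = 0
n=14: ⌊(15·190+105)/463⌋ − ⌊(14·190+105)/463⌋ = ⌊2955/463⌋ − ⌊2765/463⌋ = 6 − 5 = 1
n=15: ⌊(16·190+105)/463⌋ − ⌊(15·190+105)/463⌋ = ⌊3145/463⌋ − ⌊2955/463⌋ = 6 − 6 = 0
n=16: ⌊(17·190+105)/463⌋ − ⌊(16·190+105)/463⌋ = ⌊3335/463⌋ − ⌊3145/463⌋ = 7 − 6 = 1
n=17: ⌊(18·190+105)/463⌋ − ⌊(17·190+105)/463⌋ = ⌊3525/463⌋ − ⌊3335/463⌋ = 7 − 7 = 0
n=18: ⌊(19·190+105)/463⌋ − ⌊(18·190+105)/463⌋ = ⌊3715/463⌋ − ⌊3525/463⌋ = 8 − 7 = 1
n=19: ⌊(20·190+105)/463⌋ − ⌊(19·190+105)/463⌋ = ⌊3905/463⌋ − ⌊3715/463⌋ = 8 − 8 = 0
n=20: ⌊(21·190+105)/463⌋ − ⌊(20·190+105)/463⌋ = ⌊4095/463⌋ − ⌊3905/463⌋ = 8 − 8 = 0
n=21: ⌊(22·190+105)/463⌋ − ⌊(21·190+105)/463⌋ = ⌊4285/463⌋ − ⌊4095/463⌋ = 9 − 8 = 1
n=22: ⌊(23·190+105)/463⌋ − ⌊(22·190+105)/463⌋ = ⌊4475/463⌋ − ⌊4285/463⌋ = 9 − 9 = 0
n=23: ⌊(24·190+105)/463⌋ − ⌊(23·190+105)/463⌋ = ⌊4665/463⌋ − ⌊4475/463⌋ = 10 − 9 = 1
n=24: ⌊(25·190+105)/463⌋ − ⌊(24·190+105)/463⌋ = ⌊4855/463⌋ − ⌊4665/463⌋ = 10 − 10 = 0
n=25: ⌊(26·190+105)/463⌋ − ⌊(25·190+105)/463⌋ = ⌊5045/463⌋ − ⌊4855/463⌋ = 10 − 10 = 0
n=26: ⌊(27·190+105)/463⌋ − ⌊(26·190+105)/463⌋ = ⌊5235/463⌋ − ⌊5045/463⌋ = 11 − 10 = 1
n=27: ⌊(28·190+105)/463⌋ − ⌊(27·190+105)/463⌋ = ⌊5425/463⌋ − ⌊5235/463⌋ = 11 − 11 = 0
n=28: ⌊(29·190+105)/463⌋ − ⌊(28·190+105)/463⌋ = ⌊5615/463⌋ − ⌊5425/463⌋ = 12 − 11 = 1
n=29: ⌊(30·190+105)/463⌋ − ⌊(29·190+105)/463⌋ = ⌊5805/463⌋ − ⌊5615/463⌋ = 12 − 12 = 0
n=30: ⌊(31·190+105)/463⌋ − ⌊(30·190+105)/463⌋ = ⌊5995/463⌋ − ⌊5805/463⌋ = 12 − 12 = 0
n=31: ⌊(32·190+105)/463⌋ − ⌊(31·190+105)/463⌋ = ⌊6185/463⌋ − ⌊5995/463⌋ = 13 − 12 = 1
n=32: ⌊(33·190+105)/463⌋ − ⌊(32·190+105)/463⌋ = ⌊6375/463⌋ − ⌊6185/463⌋ = 13 − 13 = 0
n=33: ⌊(34·190+105)/463⌋ − ⌊(33·190+105)/463⌋ = ⌊6565/463⌋ − ⌊6375/463⌋ = 14 − 13 = 1
n=34: ⌊(35·190+105)/463⌋ − ⌊(34·190+105)/463⌋ = ⌊6755/463⌋ − ⌊6565/463⌋ = 14 − 14 = 0
n=35: ⌊(36·190+105)/463⌋ − ⌊(35·190+105)/463⌋ = ⌊6945/463⌋ − ⌊6755/463⌋ = 15 − 14 = 1
n=36: ⌊(37·190+105)/463⌋ − ⌊(36·190+105)/463⌋ = ⌊7135/463⌋ − ⌊6945/463⌋ = 15 − 15 = 0
n=37: ⌊(38·190+105)/463⌋ − ⌊(37·190+105)/463⌋ = ⌊7325/463⌋ − ⌊7135/463⌋ = 15 − 15 = 0
n=38: ⌊(39·190+105)/463⌋ − ⌊(38·190+105)/463⌋ = ⌊7515/463⌋ − ⌊7325/463⌋ = 16 − 15 = 1
n=39: ⌊(40·190+105)/463⌋ − ⌊(39·190+105)/463⌋ = ⌊7705/463⌋ − ⌊7515/463⌋ = 16 − 16 = 0
n=40: ⌊(41·190+105)/463⌋ − ⌊(40·190+105)/463⌋ = ⌊7895/463⌋ − ⌊7705/463⌋ = 17 − 16 = 1
n=41: ⌊(42·190+105)/463⌋ − ⌊(41·190+105)/463⌋ = ⌊8085/463⌋ − ⌊7895/463⌋ = 17 − 17 = 0
n=42: ⌊(43·190+105)/463⌋ − ⌊(42·190+105)/463⌋ = ⌊8275/463⌋ − ⌊8085/463⌋ = 17 − 17 = 0
n=43: ⌊(44·190+105)/463⌋ − ⌊(43·190+105)/463⌋ = ⌊8465/463⌋ − ⌊8275/463⌋ = 18 − 17 = 1
n=44: ⌊(45·190+105)/463⌋ − ⌊(44·190+105)/463⌋ = ⌊8655/463⌋ − ⌊8465/463⌋ = 18 − 18 = 0
n=45: ⌊(46·190+105)/463⌋ − ⌊(45·190+105)/463⌋ = ⌊8845/463⌋ − ⌊8655/463⌋ = 19 − 18 = 1
n=46: ⌊(47·190+105)/463⌋ − ⌊(46·190+105)/463⌋ = ⌊9035/463⌋ − ⌊8845/463⌋ = 19 − 19 = 0
n=47: ⌊(48·190+105)/463⌋ − ⌊(47·190+105)/463⌋ = ⌊9225/463⌋ − ⌊9035/463⌋ = 19 − 19 = 0
n=48: ⌊(49·190+105)/463⌋ − ⌊(48·190+105)/463⌋ = ⌊9415/463⌋ − ⌊9225/463⌋ = 20 − 19 = 1
n=49: ⌊(50·190+105)/463⌋ − ⌊(49·190+105)/463⌋ = ⌊9605/463⌋ − ⌊9415/463⌋ = 20 − 20 = 0
n=50: ⌊(51·190+105)/463⌋ − ⌊(50·190+105)/463⌋ = ⌊9795/463⌋ − ⌊9605/463⌋ = 21 − 20 = 1
n=51: ⌊(52·190+105)/463⌋ − ⌊(51·190+105)/463⌋ = ⌊9985/463⌋ − ⌊9795/463⌋ = 21 − 21 = 0
n=52: ⌊(53·190+105)/463⌋ − ⌊(52·190+105)/463⌋ = ⌊10175/463⌋ − ⌊9985/463⌋ = 21 − 21 = 0
n=53: ⌊(54·190+105)/463⌋ − ⌊(53·190+105)/463⌋ = ⌊10365/463⌋ − ⌊10175/463⌋ = 22 − 21 = 1
n=54: ⌊(55·190+105)/463⌋ − ⌊(54·190+105)/463⌋ = ⌊10555/463⌋ − ⌊10365/463⌋ = 22 − 22 = 0
n=55: ⌊(56·190+105)/463⌋ − ⌊(55·190+105)/463⌋ = ⌊10745/463⌋ − ⌊10555/463⌋ = 23 − 22 = 1
n=56: ⌊(57·190+105)/463⌋ − ⌊(56·190+105)/463⌋ = ⌊10935/463⌋ − ⌊10745/463⌋ = 23 − 23 = 0
n=57: ⌊(58·190+105)/463⌋ − ⌊(57·190+105)/463⌋ = ⌊11125/463⌋ − ⌊10935/463⌋ = 24 − 23 = 1
n=58: ⌊(59·190+105)/463⌋ − ⌊(58·190+105)/463⌋ = ⌊11315/463⌋ − ⌊11125/463⌋ = 24 − 24 = 0
n=59: ⌊(60·190+105)/463⌋ − ⌊(59·190+105)/463⌋ = ⌊11505/463⌋ − ⌊11315/463⌋ = 24 − 24 = 0
n=60: ⌊(61·190+105)/463⌋ − ⌊(60·190+105)/463⌋ = ⌊11695/463⌋ − ⌊11505/463⌋ = 25 − 24 = 1
n=61: ⌊(62·190+105)/463⌋ − ⌊(61·190+105)/463⌋ = ⌊11885/463⌋ − ⌊11695/463⌋ = 25 − 25 = 0
n=62: ⌊(63·190+105)/463⌋ − ⌊(62·190+105)/463⌋ = ⌊12075/463⌋ − ⌊11885/463⌋ = 26 − 25 = 1
n=63: ⌊(64·190+105)/463⌋ − ⌊(63·190+105)/463⌋ = ⌊12265/463⌋ − ⌊12075/463⌋ = 26 − 26 = 0
n=64: ⌊(65·190+105)/463⌋ − ⌊(64·190+105)/463⌋ = ⌊12455/463⌋ − ⌊12265/463⌋ = 26 − 26 = 0
n=65: ⌊(66·190+105)/463⌋ − ⌊(65·190+105)/463⌋ = ⌊12645/463⌋ − ⌊12455/463⌋ = 27 − 26 = 1
n=66: ⌊(67·190+105)/463⌋ − ⌊(66·190+105)/463⌋ = ⌊12835/463⌋ − ⌊12645/463⌋ = 27 − 27 = 0
n=67: ⌊(68·190+105)/463⌋ − ⌊(67·190+105)/463⌋ = ⌊13025/463⌋ − ⌊12835/463⌋ = 28 − 27 = 1
n=68: ⌊(69·190+105)/463⌋ − ⌊(68·190+105)/463⌋ = ⌊13215/463⌋ − ⌊13025/463⌋ = 28 − 28 = 0
n=69: ⌊(70·190+105)/463⌋ − ⌊(69·190+105)/463⌋ = ⌊13405/463⌋ − ⌊13215/463⌋ = 28 − 28 = 0
n=70: ⌊(71·190+105)/463⌋ − ⌊(70·190+105)/463⌋ = ⌊13595/463⌋ − ⌊13405/463⌋ = 29 − 28 = 1
n=71: ⌊(72·190+105)/463⌋ − ⌊(71·190+105)/463⌋ = ⌊13785/463⌋ − ⌊13595/463⌋ = 29 − 29 = 0
n=72: ⌊(73·190+105)/463⌋ − ⌊(72·190+105)/463⌋ = ⌊13975/463⌋ − ⌊13785/463⌋ = 30 − 29 = 1
n=73: ⌊(74·190+105)/463⌋ − ⌊(73·190+105)/463⌋ = ⌊14165/463⌋ − ⌊13975/463⌋ = 30 − 30 = 0
n=74: ⌊(75·190+105)/463⌋ − ⌊(74·190+105)/463⌋ = ⌊14355/463⌋ − ⌊14165/463⌋ = 31 − 30 = 1
n=75: ⌊(76·190+105)/463⌋ − ⌊(75·190+105)/463⌋ = ⌊14545/463⌋ − ⌊14355/463⌋ = 31 − 31 = 0
n=76: ⌊(77·190+105)/463⌋ − ⌊(76·190+105)/463⌋ = ⌊14735/463⌋ − ⌊14545/463⌋ = 31 − 31 = 0
n=77: ⌊(78·190+105)/463⌋ − ⌊(77·190+105)/463⌋ = ⌊14925/463⌋ − ⌊14735/463⌋ = 32 − 31 = 1
n=78: ⌊(79·190+105)/463⌋ − ⌊(78·190+105)/463⌋ = ⌊15115/463⌋ − ⌊14925/463⌋ = 32 − 32 = 0
n=79: ⌊(80·190+105)/463⌋ − ⌊(79·190+105)/463⌋ = ⌊15305/463⌋ − ⌊15115/463⌋ = 33 − 32 = 1
n=80: ⌊(81·190+105)/463⌋ − ⌊(80·190+105)/463⌋ = ⌊15495/463⌋ − ⌊15305/463⌋ = 33 − 33 = 0
n=81: ⌊(82·190+105)/463⌋ − ⌊(81·190+105)/463⌋ = ⌊15685/463⌋ − ⌊15495/463⌋ = 33 − 33 = 0
n=82: ⌊(83·190+105)/463⌋ − ⌊(82·190+105)/463⌋ = ⌊15875/463⌋ − ⌊15685/463⌋ = 34 − 33 = 1
n=83: ⌊(84·190+105)/463⌋ − ⌊(83·190+105)/463⌋ = ⌊16065/463⌋ − ⌊15875/463⌋ = 34 − 34 = 0
n=84: ⌊(85·190+105)/463⌋ − ⌊(84·190+105)/463⌋ = ⌊16255/463⌋ − ⌊16065/463⌋ = 35 − 34 = 1
n=85: ⌊(86·190+105)/463⌋ − ⌊(85·190+105)/463⌋ = ⌊16445/463⌋ − ⌊16255/463⌋ = 35 − 35 = 0
n=86: ⌊(87·190+105)/463⌋ − ⌊(86·190+105)/463⌋ = ⌊16635/463⌋ − ⌊16445/463⌋ = 35 − 35 = 0
n=87: ⌊(88·190+105)/463⌋ − ⌊(87·190+105)/463⌋ = ⌊16825/463⌋ − ⌊16635/463⌋ = 36 − 35 = 1
n=88: ⌊(89·190+105)/463⌋ − ⌊(88·190+105)/463⌋ = ⌊17015/463⌋ − ⌊16825/463⌋ = 36 − 36 = 0
n=89: ⌊(90·190+105)/463⌋ − ⌊(89·190+105)/463⌋ = ⌊17205/463⌋ − ⌊17015/463⌋ = 37 − 36 = 1
n=90: ⌊(91·190+105)/463⌋ − ⌊(90·190+105)/463⌋ = ⌊17395/463⌋ − ⌊17205/463⌋ = 37 − 37 = 0
n=91: ⌊(92·190+105)/463⌋ − ⌊(91·190+105)/463⌋ = ⌊17585/463⌋ − ⌊17395/463⌋ = 37 − 37 = 0
n=92: ⌊(93·190+105)/463⌋ − ⌊(92·190+105)/463⌋ = ⌊17775/463⌋ − ⌊17585/463⌋ = 38 − 37 = 1
n=93: ⌊(94·190+105)/463⌋ − ⌊(93·190+105)/463⌋ = ⌊17965/463⌋ − ⌊17775/463⌋ = 38 − 38 = 0
n=94: ⌊(95·190+105)/463⌋ − ⌊(94·190+105)/463⌋ = ⌊18155/463⌋ − ⌊17965/463⌋ = 39 − 38 = 1
n=95: ⌊(96·190+105)/463⌋ − ⌊(95·190+105)/463⌋ = ⌊18345/463⌋ − ⌊18155/463⌋ = 39 − 39 = 0


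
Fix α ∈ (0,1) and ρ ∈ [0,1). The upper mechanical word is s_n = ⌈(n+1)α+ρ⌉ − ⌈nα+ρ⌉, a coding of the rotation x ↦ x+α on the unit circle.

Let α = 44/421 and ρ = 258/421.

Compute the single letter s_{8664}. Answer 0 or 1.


0

(n+1)α + ρ = (8665·44 + 258) / 421 = 381518/421
nα + ρ     = (8664·44 + 258) / 421 = 381474/421
⌈381518/421⌉ = 907,  ⌈381474/421⌉ = 907
s_{8664} = 907 − 907 = 0


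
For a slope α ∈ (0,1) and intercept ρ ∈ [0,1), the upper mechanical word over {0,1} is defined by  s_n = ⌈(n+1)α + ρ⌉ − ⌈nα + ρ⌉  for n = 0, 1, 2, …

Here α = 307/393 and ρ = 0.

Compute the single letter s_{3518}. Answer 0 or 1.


0

(n+1)α + ρ = (3519·307) / 393 = 1080333/393
nα + ρ     = (3518·307) / 393 = 1080026/393
⌈1080333/393⌉ = 2749,  ⌈1080026/393⌉ = 2749
s_{3518} = 2749 − 2749 = 0


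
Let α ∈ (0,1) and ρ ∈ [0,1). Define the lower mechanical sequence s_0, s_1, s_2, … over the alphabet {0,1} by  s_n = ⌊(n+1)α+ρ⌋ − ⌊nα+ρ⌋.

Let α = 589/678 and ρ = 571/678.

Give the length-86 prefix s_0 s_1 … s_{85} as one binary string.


11111101111111011111101111111011111101111111011111110111111011111110111111011111110111

n=0: ⌊(1·589+571)/678⌋ − ⌊(0·589+571)/678⌋ = ⌊1160/678⌋ − ⌊571/678⌋ = 1 − 0 = 1
n=1: ⌊(2·589+571)/678⌋ − ⌊(1·589+571)/678⌋ = ⌊1749/678⌋ − ⌊1160/678⌋ = 2 − 1 = 1
n=2: ⌊(3·589+571)/678⌋ − ⌊(2·589+571)/678⌋ = ⌊2338/678⌋ − ⌊1749/678⌋ = 3 − 2 = 1
n=3: ⌊(4·589+571)/678⌋ − ⌊(3·589+571)/678⌋ = ⌊2927/678⌋ − ⌊2338/678⌋ = 4 − 3 = 1
n=4: ⌊(5·589+571)/678⌋ − ⌊(4·589+571)/678⌋ = ⌊3516/678⌋ − ⌊2927/678⌋ = 5 − 4 = 1
n=5: ⌊(6·589+571)/678⌋ − ⌊(5·589+571)/678⌋ = ⌊4105/678⌋ − ⌊3516/678⌋ = 6 − 5 = 1
n=6: ⌊(7·589+571)/678⌋ − ⌊(6·589+571)/678⌋ = ⌊4694/678⌋ − ⌊4105/678⌋ = 6 − 6 = 0
n=7: ⌊(8·589+571)/678⌋ − ⌊(7·589+571)/678⌋ = ⌊5283/678⌋ − ⌊4694/678⌋ = 7 − 6 = 1
n=8: ⌊(9·589+571)/678⌋ − ⌊(8·589+571)/678⌋ = ⌊5872/678⌋ − ⌊5283/678⌋ = 8 − 7 = 1
n=9: ⌊(10·589+571)/678⌋ − ⌊(9·589+571)/678⌋ = ⌊6461/678⌋ − ⌊5872/678⌋ = 9 − 8 = 1
n=10: ⌊(11·589+571)/678⌋ − ⌊(10·589+571)/678⌋ = ⌊7050/678⌋ − ⌊6461/678⌋ = 10 − 9 = 1
n=11: ⌊(12·589+571)/678⌋ − ⌊(11·589+571)/678⌋ = ⌊7639/678⌋ − ⌊7050/678⌋ = 11 − 10 = 1
n=12: ⌊(13·589+571)/678⌋ − ⌊(12·589+571)/678⌋ = ⌊8228/678⌋ − ⌊7639/678⌋ = 12 − 11 = 1
n=13: ⌊(14·589+571)/678⌋ − ⌊(13·589+571)/678⌋ = ⌊8817/678⌋ − ⌊8228/678⌋ = 13 − 12 = 1
n=14: ⌊(15·589+571)/678⌋ − ⌊(14·589+571)/678⌋ = ⌊9406/678⌋ − ⌊8817/678⌋ = 13 − 13 = 0
n=15: ⌊(16·589+571)/678⌋ − ⌊(15·589+571)/678⌋ = ⌊9995/678⌋ − ⌊9406/678⌋ = 14 − 13 = 1
n=16: ⌊(17·589+571)/678⌋ − ⌊(16·589+571)/678⌋ = ⌊10584/678⌋ − ⌊9995/678⌋ = 15 − 14 = 1
n=17: ⌊(18·589+571)/678⌋ − ⌊(17·589+571)/678⌋ = ⌊11173/678⌋ − ⌊10584/678⌋ = 16 − 15 = 1
n=18: ⌊(19·589+571)/678⌋ − ⌊(18·589+571)/678⌋ = ⌊11762/678⌋ − ⌊11173/678⌋ = 17 − 16 = 1
n=19: ⌊(20·589+571)/678⌋ − ⌊(19·589+571)/678⌋ = ⌊12351/678⌋ − ⌊11762/678⌋ = 18 − 17 = 1
n=20: ⌊(21·589+571)/678⌋ − ⌊(20·589+571)/678⌋ = ⌊12940/678⌋ − ⌊12351/678⌋ = 19 − 18 = 1
n=21: ⌊(22·589+571)/678⌋ − ⌊(21·589+571)/678⌋ = ⌊13529/678⌋ − ⌊12940/678⌋ = 19 − 19 = 0
n=22: ⌊(23·589+571)/678⌋ − ⌊(22·589+571)/678⌋ = ⌊14118/678⌋ − ⌊13529/678⌋ = 20 − 19 = 1
n=23: ⌊(24·589+571)/678⌋ − ⌊(23·589+571)/678⌋ = ⌊14707/678⌋ − ⌊14118/678⌋ = 21 − 20 = 1
n=24: ⌊(25·589+571)/678⌋ − ⌊(24·589+571)/678⌋ = ⌊15296/678⌋ − ⌊14707/678⌋ = 22 − 21 = 1
n=25: ⌊(26·589+571)/678⌋ − ⌊(25·589+571)/678⌋ = ⌊15885/678⌋ − ⌊15296/678⌋ = 23 − 22 = 1
n=26: ⌊(27·589+571)/678⌋ − ⌊(26·589+571)/678⌋ = ⌊16474/678⌋ − ⌊15885/678⌋ = 24 − 23 = 1
n=27: ⌊(28·589+571)/678⌋ − ⌊(27·589+571)/678⌋ = ⌊17063/678⌋ − ⌊16474/678⌋ = 25 − 24 = 1
n=28: ⌊(29·589+571)/678⌋ − ⌊(28·589+571)/678⌋ = ⌊17652/678⌋ − ⌊17063/678⌋ = 26 − 25 = 1
n=29: ⌊(30·589+571)/678⌋ − ⌊(29·589+571)/678⌋ = ⌊18241/678⌋ − ⌊17652/678⌋ = 26 − 26 = 0
n=30: ⌊(31·589+571)/678⌋ − ⌊(30·589+571)/678⌋ = ⌊18830/678⌋ − ⌊18241/678⌋ = 27 − 26 = 1
n=31: ⌊(32·589+571)/678⌋ − ⌊(31·589+571)/678⌋ = ⌊19419/678⌋ − ⌊18830/678⌋ = 28 − 27 = 1
n=32: ⌊(33·589+571)/678⌋ − ⌊(32·589+571)/678⌋ = ⌊20008/678⌋ − ⌊19419/678⌋ = 29 − 28 = 1
n=33: ⌊(34·589+571)/678⌋ − ⌊(33·589+571)/678⌋ = ⌊20597/678⌋ − ⌊20008/678⌋ = 30 − 29 = 1
n=34: ⌊(35·589+571)/678⌋ − ⌊(34·589+571)/678⌋ = ⌊21186/678⌋ − ⌊20597/678⌋ = 31 − 30 = 1
n=35: ⌊(36·589+571)/678⌋ − ⌊(35·589+571)/678⌋ = ⌊21775/678⌋ − ⌊21186/678⌋ = 32 − 31 = 1
n=36: ⌊(37·589+571)/678⌋ − ⌊(36·589+571)/678⌋ = ⌊22364/678⌋ − ⌊21775/678⌋ = 32 − 32 = 0
n=37: ⌊(38·589+571)/678⌋ − ⌊(37·589+571)/678⌋ = ⌊22953/678⌋ − ⌊22364/678⌋ = 33 − 32 = 1
n=38: ⌊(39·589+571)/678⌋ − ⌊(38·589+571)/678⌋ = ⌊23542/678⌋ − ⌊22953/678⌋ = 34 − 33 = 1
n=39: ⌊(40·589+571)/678⌋ − ⌊(39·589+571)/678⌋ = ⌊24131/678⌋ − ⌊23542/678⌋ = 35 − 34 = 1
n=40: ⌊(41·589+571)/678⌋ − ⌊(40·589+571)/678⌋ = ⌊24720/678⌋ − ⌊24131/678⌋ = 36 − 35 = 1
n=41: ⌊(42·589+571)/678⌋ − ⌊(41·589+571)/678⌋ = ⌊25309/678⌋ − ⌊24720/678⌋ = 37 − 36 = 1
n=42: ⌊(43·589+571)/678⌋ − ⌊(42·589+571)/678⌋ = ⌊25898/678⌋ − ⌊25309/678⌋ = 38 − 37 = 1
n=43: ⌊(44·589+571)/678⌋ − ⌊(43·589+571)/678⌋ = ⌊26487/678⌋ − ⌊25898/678⌋ = 39 − 38 = 1
n=44: ⌊(45·589+571)/678⌋ − ⌊(44·589+571)/678⌋ = ⌊27076/678⌋ − ⌊26487/678⌋ = 39 − 39 = 0
n=45: ⌊(46·589+571)/678⌋ − ⌊(45·589+571)/678⌋ = ⌊27665/678⌋ − ⌊27076/678⌋ = 40 − 39 = 1
n=46: ⌊(47·589+571)/678⌋ − ⌊(46·589+571)/678⌋ = ⌊28254/678⌋ − ⌊27665/678⌋ = 41 − 40 = 1
n=47: ⌊(48·589+571)/678⌋ − ⌊(47·589+571)/678⌋ = ⌊28843/678⌋ − ⌊28254/678⌋ = 42 − 41 = 1
n=48: ⌊(49·589+571)/678⌋ − ⌊(48·589+571)/678⌋ = ⌊29432/678⌋ − ⌊28843/678⌋ = 43 − 42 = 1
n=49: ⌊(50·589+571)/678⌋ − ⌊(49·589+571)/678⌋ = ⌊30021/678⌋ − ⌊29432/678⌋ = 44 − 43 = 1
n=50: ⌊(51·589+571)/678⌋ − ⌊(50·589+571)/678⌋ = ⌊30610/678⌋ − ⌊30021/678⌋ = 45 − 44 = 1
n=51: ⌊(52·589+571)/678⌋ − ⌊(51·589+571)/678⌋ = ⌊31199/678⌋ − ⌊30610/678⌋ = 46 − 45 = 1
n=52: ⌊(53·589+571)/678⌋ − ⌊(52·589+571)/678⌋ = ⌊31788/678⌋ − ⌊31199/678⌋ = 46 − 46 = 0
n=53: ⌊(54·589+571)/678⌋ − ⌊(53·589+571)/678⌋ = ⌊32377/678⌋ − ⌊31788/678⌋ = 47 − 46 = 1
n=54: ⌊(55·589+571)/678⌋ − ⌊(54·589+571)/678⌋ = ⌊32966/678⌋ − ⌊32377/678⌋ = 48 − 47 = 1
n=55: ⌊(56·589+571)/678⌋ − ⌊(55·589+571)/678⌋ = ⌊33555/678⌋ − ⌊32966/678⌋ = 49 − 48 = 1
n=56: ⌊(57·589+571)/678⌋ − ⌊(56·589+571)/678⌋ = ⌊34144/678⌋ − ⌊33555/678⌋ = 50 − 49 = 1
n=57: ⌊(58·589+571)/678⌋ − ⌊(57·589+571)/678⌋ = ⌊34733/678⌋ − ⌊34144/678⌋ = 51 − 50 = 1
n=58: ⌊(59·589+571)/678⌋ − ⌊(58·589+571)/678⌋ = ⌊35322/678⌋ − ⌊34733/678⌋ = 52 − 51 = 1
n=59: ⌊(60·589+571)/678⌋ − ⌊(59·589+571)/678⌋ = ⌊35911/678⌋ − ⌊35322/678⌋ = 52 − 52 = 0
n=60: ⌊(61·589+571)/678⌋ − ⌊(60·589+571)/678⌋ = ⌊36500/678⌋ − ⌊35911/678⌋ = 53 − 52 = 1
n=61: ⌊(62·589+571)/678⌋ − ⌊(61·589+571)/678⌋ = ⌊37089/678⌋ − ⌊36500/678⌋ = 54 − 53 = 1
n=62: ⌊(63·589+571)/678⌋ − ⌊(62·589+571)/678⌋ = ⌊37678/678⌋ − ⌊37089/678⌋ = 55 − 54 = 1
n=63: ⌊(64·589+571)/678⌋ − ⌊(63·589+571)/678⌋ = ⌊38267/678⌋ − ⌊37678/678⌋ = 56 − 55 = 1
n=64: ⌊(65·589+571)/678⌋ − ⌊(64·589+571)/678⌋ = ⌊38856/678⌋ − ⌊38267/678⌋ = 57 − 56 = 1
n=65: ⌊(66·589+571)/678⌋ − ⌊(65·589+571)/678⌋ = ⌊39445/678⌋ − ⌊38856/678⌋ = 58 − 57 = 1
n=66: ⌊(67·589+571)/678⌋ − ⌊(66·589+571)/678⌋ = ⌊40034/678⌋ − ⌊39445/678⌋ = 59 − 58 = 1
n=67: ⌊(68·589+571)/678⌋ − ⌊(67·589+571)/678⌋ = ⌊40623/678⌋ − ⌊40034/678⌋ = 59 − 59 = 0
n=68: ⌊(69·589+571)/678⌋ − ⌊(68·589+571)/678⌋ = ⌊41212/678⌋ − ⌊40623/678⌋ = 60 − 59 = 1
n=69: ⌊(70·589+571)/678⌋ − ⌊(69·589+571)/678⌋ = ⌊41801/678⌋ − ⌊41212/678⌋ = 61 − 60 = 1
n=70: ⌊(71·589+571)/678⌋ − ⌊(70·589+571)/678⌋ = ⌊42390/678⌋ − ⌊41801/678⌋ = 62 − 61 = 1
n=71: ⌊(72·589+571)/678⌋ − ⌊(71·589+571)/678⌋ = ⌊42979/678⌋ − ⌊42390/678⌋ = 63 − 62 = 1
n=72: ⌊(73·589+571)/678⌋ − ⌊(72·589+571)/678⌋ = ⌊43568/678⌋ − ⌊42979/678⌋ = 64 − 63 = 1
n=73: ⌊(74·589+571)/678⌋ − ⌊(73·589+571)/678⌋ = ⌊44157/678⌋ − ⌊43568/678⌋ = 65 − 64 = 1
n=74: ⌊(75·589+571)/678⌋ − ⌊(74·589+571)/678⌋ = ⌊44746/678⌋ − ⌊44157/678⌋ = 65 − 65 = 0
n=75: ⌊(76·589+571)/678⌋ − ⌊(75·589+571)/678⌋ = ⌊45335/678⌋ − ⌊44746/678⌋ = 66 − 65 = 1
n=76: ⌊(77·589+571)/678⌋ − ⌊(76·589+571)/678⌋ = ⌊45924/678⌋ − ⌊45335/678⌋ = 67 − 66 = 1
n=77: ⌊(78·589+571)/678⌋ − ⌊(77·589+571)/678⌋ = ⌊46513/678⌋ − ⌊45924/678⌋ = 68 − 67 = 1
n=78: ⌊(79·589+571)/678⌋ − ⌊(78·589+571)/678⌋ = ⌊47102/678⌋ − ⌊46513/678⌋ = 69 − 68 = 1
n=79: ⌊(80·589+571)/678⌋ − ⌊(79·589+571)/678⌋ = ⌊47691/678⌋ − ⌊47102/678⌋ = 70 − 69 = 1
n=80: ⌊(81·589+571)/678⌋ − ⌊(80·589+571)/678⌋ = ⌊48280/678⌋ − ⌊47691/678⌋ = 71 − 70 = 1
n=81: ⌊(82·589+571)/678⌋ − ⌊(81·589+571)/678⌋ = ⌊48869/678⌋ − ⌊48280/678⌋ = 72 − 71 = 1
n=82: ⌊(83·589+571)/678⌋ − ⌊(82·589+571)/678⌋ = ⌊49458/678⌋ − ⌊48869/678⌋ = 72 − 72 = 0
n=83: ⌊(84·589+571)/678⌋ − ⌊(83·589+571)/678⌋ = ⌊50047/678⌋ − ⌊49458/678⌋ = 73 − 72 = 1
n=84: ⌊(85·589+571)/678⌋ − ⌊(84·589+571)/678⌋ = ⌊50636/678⌋ − ⌊50047/678⌋ = 74 − 73 = 1
n=85: ⌊(86·589+571)/678⌋ − ⌊(85·589+571)/678⌋ = ⌊51225/678⌋ − ⌊50636/678⌋ = 75 − 74 = 1


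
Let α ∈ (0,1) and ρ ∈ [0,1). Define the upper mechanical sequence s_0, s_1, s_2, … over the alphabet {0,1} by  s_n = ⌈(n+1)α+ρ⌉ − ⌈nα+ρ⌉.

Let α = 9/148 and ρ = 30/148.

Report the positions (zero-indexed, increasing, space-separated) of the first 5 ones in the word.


n=0: ⌈39/148⌉−⌈30/148⌉ = 1−1 = 0
n=1: ⌈48/148⌉−⌈39/148⌉ = 1−1 = 0
  …
n=13: ⌈156/148⌉−⌈147/148⌉ = 2−1 = 1  ← one
n=14: ⌈165/148⌉−⌈156/148⌉ = 2−2 = 0
n=15: ⌈174/148⌉−⌈165/148⌉ = 2−2 = 0
  …
n=29: ⌈300/148⌉−⌈291/148⌉ = 3−2 = 1  ← one
n=30: ⌈309/148⌉−⌈300/148⌉ = 3−3 = 0
n=31: ⌈318/148⌉−⌈309/148⌉ = 3−3 = 0
  …
n=46: ⌈453/148⌉−⌈444/148⌉ = 4−3 = 1  ← one
n=47: ⌈462/148⌉−⌈453/148⌉ = 4−4 = 0
n=48: ⌈471/148⌉−⌈462/148⌉ = 4−4 = 0
  …
n=62: ⌈597/148⌉−⌈588/148⌉ = 5−4 = 1  ← one
n=63: ⌈606/148⌉−⌈597/148⌉ = 5−5 = 0
n=64: ⌈615/148⌉−⌈606/148⌉ = 5−5 = 0
  …
n=78: ⌈741/148⌉−⌈732/148⌉ = 6−5 = 1  ← one
positions of the first 5 ones: 13 29 46 62 78

13 29 46 62 78


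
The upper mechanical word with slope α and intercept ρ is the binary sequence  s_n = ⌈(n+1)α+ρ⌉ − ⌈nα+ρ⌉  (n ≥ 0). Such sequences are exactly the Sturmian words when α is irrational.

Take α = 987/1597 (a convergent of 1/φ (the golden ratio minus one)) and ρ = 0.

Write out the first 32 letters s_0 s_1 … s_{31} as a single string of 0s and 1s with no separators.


11011010110110101101011011010110

n=0: ⌈(1·987)/1597⌉ − ⌈(0·987)/1597⌉ = ⌈987/1597⌉ − ⌈0/1597⌉ = 1 − 0 = 1
n=1: ⌈(2·987)/1597⌉ − ⌈(1·987)/1597⌉ = ⌈1974/1597⌉ − ⌈987/1597⌉ = 2 − 1 = 1
n=2: ⌈(3·987)/1597⌉ − ⌈(2·987)/1597⌉ = ⌈2961/1597⌉ − ⌈1974/1597⌉ = 2 − 2 = 0
n=3: ⌈(4·987)/1597⌉ − ⌈(3·987)/1597⌉ = ⌈3948/1597⌉ − ⌈2961/1597⌉ = 3 − 2 = 1
n=4: ⌈(5·987)/1597⌉ − ⌈(4·987)/1597⌉ = ⌈4935/1597⌉ − ⌈3948/1597⌉ = 4 − 3 = 1
n=5: ⌈(6·987)/1597⌉ − ⌈(5·987)/1597⌉ = ⌈5922/1597⌉ − ⌈4935/1597⌉ = 4 − 4 = 0
n=6: ⌈(7·987)/1597⌉ − ⌈(6·987)/1597⌉ = ⌈6909/1597⌉ − ⌈5922/1597⌉ = 5 − 4 = 1
n=7: ⌈(8·987)/1597⌉ − ⌈(7·987)/1597⌉ = ⌈7896/1597⌉ − ⌈6909/1597⌉ = 5 − 5 = 0
n=8: ⌈(9·987)/1597⌉ − ⌈(8·987)/1597⌉ = ⌈8883/1597⌉ − ⌈7896/1597⌉ = 6 − 5 = 1
n=9: ⌈(10·987)/1597⌉ − ⌈(9·987)/1597⌉ = ⌈9870/1597⌉ − ⌈8883/1597⌉ = 7 − 6 = 1
n=10: ⌈(11·987)/1597⌉ − ⌈(10·987)/1597⌉ = ⌈10857/1597⌉ − ⌈9870/1597⌉ = 7 − 7 = 0
n=11: ⌈(12·987)/1597⌉ − ⌈(11·987)/1597⌉ = ⌈11844/1597⌉ − ⌈10857/1597⌉ = 8 − 7 = 1
n=12: ⌈(13·987)/1597⌉ − ⌈(12·987)/1597⌉ = ⌈12831/1597⌉ − ⌈11844/1597⌉ = 9 − 8 = 1
n=13: ⌈(14·987)/1597⌉ − ⌈(13·987)/1597⌉ = ⌈13818/1597⌉ − ⌈12831/1597⌉ = 9 − 9 = 0
n=14: ⌈(15·987)/1597⌉ − ⌈(14·987)/1597⌉ = ⌈14805/1597⌉ − ⌈13818/1597⌉ = 10 − 9 = 1
n=15: ⌈(16·987)/1597⌉ − ⌈(15·987)/1597⌉ = ⌈15792/1597⌉ − ⌈14805/1597⌉ = 10 − 10 = 0
n=16: ⌈(17·987)/1597⌉ − ⌈(16·987)/1597⌉ = ⌈16779/1597⌉ − ⌈15792/1597⌉ = 11 − 10 = 1
n=17: ⌈(18·987)/1597⌉ − ⌈(17·987)/1597⌉ = ⌈17766/1597⌉ − ⌈16779/1597⌉ = 12 − 11 = 1
n=18: ⌈(19·987)/1597⌉ − ⌈(18·987)/1597⌉ = ⌈18753/1597⌉ − ⌈17766/1597⌉ = 12 − 12 = 0
n=19: ⌈(20·987)/1597⌉ − ⌈(19·987)/1597⌉ = ⌈19740/1597⌉ − ⌈18753/1597⌉ = 13 − 12 = 1
n=20: ⌈(21·987)/1597⌉ − ⌈(20·987)/1597⌉ = ⌈20727/1597⌉ − ⌈19740/1597⌉ = 13 − 13 = 0
n=21: ⌈(22·987)/1597⌉ − ⌈(21·987)/1597⌉ = ⌈21714/1597⌉ − ⌈20727/1597⌉ = 14 − 13 = 1
n=22: ⌈(23·987)/1597⌉ − ⌈(22·987)/1597⌉ = ⌈22701/1597⌉ − ⌈21714/1597⌉ = 15 − 14 = 1
n=23: ⌈(24·987)/1597⌉ − ⌈(23·987)/1597⌉ = ⌈23688/1597⌉ − ⌈22701/1597⌉ = 15 − 15 = 0
n=24: ⌈(25·987)/1597⌉ − ⌈(24·987)/1597⌉ = ⌈24675/1597⌉ − ⌈23688/1597⌉ = 16 − 15 = 1
n=25: ⌈(26·987)/1597⌉ − ⌈(25·987)/1597⌉ = ⌈25662/1597⌉ − ⌈24675/1597⌉ = 17 − 16 = 1
n=26: ⌈(27·987)/1597⌉ − ⌈(26·987)/1597⌉ = ⌈26649/1597⌉ − ⌈25662/1597⌉ = 17 − 17 = 0
n=27: ⌈(28·987)/1597⌉ − ⌈(27·987)/1597⌉ = ⌈27636/1597⌉ − ⌈26649/1597⌉ = 18 − 17 = 1
n=28: ⌈(29·987)/1597⌉ − ⌈(28·987)/1597⌉ = ⌈28623/1597⌉ − ⌈27636/1597⌉ = 18 − 18 = 0
n=29: ⌈(30·987)/1597⌉ − ⌈(29·987)/1597⌉ = ⌈29610/1597⌉ − ⌈28623/1597⌉ = 19 − 18 = 1
n=30: ⌈(31·987)/1597⌉ − ⌈(30·987)/1597⌉ = ⌈30597/1597⌉ − ⌈29610/1597⌉ = 20 − 19 = 1
n=31: ⌈(32·987)/1597⌉ − ⌈(31·987)/1597⌉ = ⌈31584/1597⌉ − ⌈30597/1597⌉ = 20 − 20 = 0
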